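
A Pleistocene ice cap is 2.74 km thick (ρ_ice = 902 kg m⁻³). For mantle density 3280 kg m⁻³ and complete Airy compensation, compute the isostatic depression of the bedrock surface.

Equating mass per unit area of the two columns: the ice load ρ_ice t is balanced by mantle displaced below, ρ_m s.
s = t ρ_ice / ρ_m = 2.74 km × 902/3280 = 0.753 km.

0.753 km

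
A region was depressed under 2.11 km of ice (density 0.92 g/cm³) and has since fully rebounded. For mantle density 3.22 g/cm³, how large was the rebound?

0.603 km

Removing the load lets mantle flow back in; uplift u satisfies ρ_ice t = ρ_m u.
u = t ρ_ice/ρ_m = 2.11 km × 0.92/3.22 = 0.603 km.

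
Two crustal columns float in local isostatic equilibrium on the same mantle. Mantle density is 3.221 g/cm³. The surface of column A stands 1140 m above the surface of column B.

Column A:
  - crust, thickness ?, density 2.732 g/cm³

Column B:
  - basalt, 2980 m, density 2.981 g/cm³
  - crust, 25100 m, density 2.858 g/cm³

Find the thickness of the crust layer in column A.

Take the compensation level at the base of the deeper column (depth z_c below the surface of column A) and equate Σ ρ_i t_i down to z_c; mantle fills any gap and the z_c terms cancel.
Column A: x×2.732 + (z_c − 0 − x)×3.221
Column B: 1140×0 + 2980×2.981 + 25100×2.858 + (z_c − 1140 − 28080)×3.221
The z_c×3.221 term appears on both sides and cancels. Collect the known terms of each column as K = Σ(ρt)_known − 3.221 × (depth of known layers): K_A = 0 − 3.221×0 = 0; K_B = 80619.18 − 3.221×(1140 + 28080) = −13498.44.
Balance: K_A − x×(3.221 − 2.732) = K_B, so x = (K_A − K_B)/(3.221 − 2.732) = 13498.4/0.489 = 27600 m.

27600 m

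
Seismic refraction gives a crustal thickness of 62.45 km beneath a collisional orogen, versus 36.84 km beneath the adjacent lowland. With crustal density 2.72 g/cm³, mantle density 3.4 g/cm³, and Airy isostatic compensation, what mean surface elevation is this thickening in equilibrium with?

Excess crust Δ = 62.45 km − 36.84 km = 25.61 km, split between elevation h and root r with h + r = Δ.
Airy balance ρ_c h = (ρ_m − ρ_c) r gives r = h ρ_c/(ρ_m − ρ_c), so h (1 + ρ_c/(ρ_m − ρ_c)) = Δ, i.e. h = Δ (ρ_m − ρ_c)/ρ_m.
h = 25.61 km × 0.68/3.4 = 5.12 km.

5.12 km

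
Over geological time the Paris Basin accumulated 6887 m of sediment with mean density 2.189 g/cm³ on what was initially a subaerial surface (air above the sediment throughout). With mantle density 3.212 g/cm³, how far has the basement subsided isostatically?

4690 m

Subaerial load: s = t ρ_sed / ρ_m = 6887 m × 2.189/3.212 = 4690 m.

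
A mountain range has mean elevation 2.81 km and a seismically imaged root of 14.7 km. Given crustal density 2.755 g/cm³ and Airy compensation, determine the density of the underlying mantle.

Airy balance: ρ_c h = (ρ_m − ρ_c) r → ρ_m = ρ_c (1 + h/r).
ρ_m = 2.755 × (1 + 2.81 km/14.7 km) = 3.28 g/cm³.

3.28 g/cm³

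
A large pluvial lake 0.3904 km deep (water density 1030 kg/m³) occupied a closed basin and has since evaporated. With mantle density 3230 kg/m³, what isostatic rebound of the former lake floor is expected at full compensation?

u = d ρ_w/ρ_m = 0.3904 km × 1030/3230 = 0.124 km.

0.124 km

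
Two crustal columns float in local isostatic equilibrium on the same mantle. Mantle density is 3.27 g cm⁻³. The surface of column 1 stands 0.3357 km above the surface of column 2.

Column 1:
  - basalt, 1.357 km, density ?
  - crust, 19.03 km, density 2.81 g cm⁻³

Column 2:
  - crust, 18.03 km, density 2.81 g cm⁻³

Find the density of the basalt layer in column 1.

2.8 g cm⁻³

Take the compensation level at the base of the deeper column (depth z_c below the surface of column 1) and equate Σ ρ_i t_i down to z_c; mantle fills any gap and the z_c terms cancel.
Column 1: 1.357×ρ + 19.03×2.81 + (z_c − 20.387)×3.27
Column 2: 0.3357×0 + 18.03×2.81 + (z_c − 0.3357 − 18.03)×3.27
The z_c×3.27 term appears on both sides and cancels. Collect the known terms of each column as K = Σ(ρt)_known − 3.27 × (depth of known layers): K_1 = 53.4743 − 3.27×20.387 = −13.19119; K_2 = 50.6643 − 3.27×(0.3357 + 18.03) = −9.391539.
Balance: K_1 + 1.357×ρ = K_2, so ρ = (K_2 − K_1)/1.357 = 3.79965/1.357 = 2.8 g cm⁻³.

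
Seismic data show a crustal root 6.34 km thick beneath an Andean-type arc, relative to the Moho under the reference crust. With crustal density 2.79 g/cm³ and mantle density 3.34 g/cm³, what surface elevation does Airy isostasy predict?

1.25 km

Balancing pressure at the compensation depth: ρ_c h = (ρ_m − ρ_c) r.
h = r (ρ_m − ρ_c) / ρ_c = 6.34 km × (3.34 − 2.79) / 2.79 = 1.25 km.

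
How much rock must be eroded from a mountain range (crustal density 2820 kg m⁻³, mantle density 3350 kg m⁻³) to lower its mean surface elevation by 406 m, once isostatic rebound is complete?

Net drop Δ = e − u = e − e ρ_c/ρ_m = e (ρ_m − ρ_c)/ρ_m.
e = Δ ρ_m/(ρ_m − ρ_c) = 406 m × 3350/530 = 2570 m.

2570 m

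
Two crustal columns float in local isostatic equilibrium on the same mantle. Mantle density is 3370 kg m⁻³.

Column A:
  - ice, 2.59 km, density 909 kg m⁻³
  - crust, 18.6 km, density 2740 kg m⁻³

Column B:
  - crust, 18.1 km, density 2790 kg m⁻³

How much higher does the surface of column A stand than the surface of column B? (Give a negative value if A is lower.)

For any compensation level in the mantle, the mantle terms cancel and isostasy reduces to e = (Σt_A − Σt_B) − (Σ(ρt)_A − Σ(ρt)_B) / ρ_m.
Σt_A = 21.19 km; Σt_B = 18.1 km; Σ(ρt)_A = 53318.31; Σ(ρt)_B = 50499 (in km·kg m⁻³).
e = (21.19 − 18.1) − (53318.31 − 50499) / 3370 = 2.25 km.

2.25 km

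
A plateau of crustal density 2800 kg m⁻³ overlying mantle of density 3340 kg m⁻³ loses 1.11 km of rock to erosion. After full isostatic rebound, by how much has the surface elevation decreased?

0.179 km

Rebound u = e ρ_c/ρ_m = 1.11 km × 2800/3340 = 0.9305 km.
Net surface drop = e − u = 1.11 km − 0.9305 km = e (ρ_m − ρ_c)/ρ_m = 0.179 km.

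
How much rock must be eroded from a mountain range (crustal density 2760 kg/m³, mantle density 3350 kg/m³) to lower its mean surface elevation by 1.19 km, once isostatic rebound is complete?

Net drop Δ = e − u = e − e ρ_c/ρ_m = e (ρ_m − ρ_c)/ρ_m.
e = Δ ρ_m/(ρ_m − ρ_c) = 1.19 km × 3350/590 = 6.76 km.

6.76 km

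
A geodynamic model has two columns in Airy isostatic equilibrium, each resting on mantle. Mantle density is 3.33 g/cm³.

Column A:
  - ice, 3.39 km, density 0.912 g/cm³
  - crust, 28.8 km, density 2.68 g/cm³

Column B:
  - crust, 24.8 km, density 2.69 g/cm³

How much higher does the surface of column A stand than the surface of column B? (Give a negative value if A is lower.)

3.32 km

For any compensation level in the mantle, the mantle terms cancel and isostasy reduces to e = (Σt_A − Σt_B) − (Σ(ρt)_A − Σ(ρt)_B) / ρ_m.
Σt_A = 32.19 km; Σt_B = 24.8 km; Σ(ρt)_A = 80.27568; Σ(ρt)_B = 66.712 (in km·g/cm³).
e = (32.19 − 24.8) − (80.27568 − 66.712) / 3.33 = 3.32 km.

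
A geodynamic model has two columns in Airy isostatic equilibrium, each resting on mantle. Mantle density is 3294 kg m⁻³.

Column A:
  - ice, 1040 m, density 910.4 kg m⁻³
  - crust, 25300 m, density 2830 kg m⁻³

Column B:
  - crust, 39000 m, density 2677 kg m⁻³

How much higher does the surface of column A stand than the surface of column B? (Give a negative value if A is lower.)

−2990 m

For any compensation level in the mantle, the mantle terms cancel and isostasy reduces to e = (Σt_A − Σt_B) − (Σ(ρt)_A − Σ(ρt)_B) / ρ_m.
Σt_A = 26340 m; Σt_B = 39000 m; Σ(ρt)_A = 72545816; Σ(ρt)_B = 104403000 (in m·kg m⁻³).
e = (26340 − 39000) − (72545816 − 104403000) / 3294 = −2990 m.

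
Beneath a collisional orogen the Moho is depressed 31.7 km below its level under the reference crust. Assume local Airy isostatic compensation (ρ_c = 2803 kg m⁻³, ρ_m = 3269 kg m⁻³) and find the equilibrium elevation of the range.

In Airy isostatic equilibrium: ρ_c h = (ρ_m − ρ_c) r.
h = r (ρ_m − ρ_c) / ρ_c = 31.7 km × (3269 − 2803) / 2803 = 5.27 km.

5.27 km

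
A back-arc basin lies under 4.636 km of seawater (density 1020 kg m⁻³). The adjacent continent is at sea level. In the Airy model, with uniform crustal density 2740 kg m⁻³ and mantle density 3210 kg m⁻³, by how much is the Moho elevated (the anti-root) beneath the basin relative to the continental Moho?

Balancing pressure at the compensation depth: replacing crust with seawater at the top is compensated by replacing crust with mantle at the base: d (ρ_c − ρ_w) = a (ρ_m − ρ_c).
a = d (ρ_c − ρ_w)/(ρ_m − ρ_c) = 4.636 km × 1720/470 = 17 km.

17 km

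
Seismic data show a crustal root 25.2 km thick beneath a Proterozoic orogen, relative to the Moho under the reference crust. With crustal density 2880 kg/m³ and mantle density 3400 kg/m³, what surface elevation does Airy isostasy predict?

4.55 km

For local isostatic compensation: ρ_c h = (ρ_m − ρ_c) r.
h = r (ρ_m − ρ_c) / ρ_c = 25.2 km × (3400 − 2880) / 2880 = 4.55 km.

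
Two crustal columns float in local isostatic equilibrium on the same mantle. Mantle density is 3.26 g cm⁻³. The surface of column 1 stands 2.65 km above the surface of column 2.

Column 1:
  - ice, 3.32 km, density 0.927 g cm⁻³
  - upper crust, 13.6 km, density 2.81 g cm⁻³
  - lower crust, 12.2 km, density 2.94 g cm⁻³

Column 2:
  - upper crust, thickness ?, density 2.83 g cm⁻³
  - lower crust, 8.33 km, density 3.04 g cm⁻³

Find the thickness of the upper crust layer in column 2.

17 km

Take the compensation level at the base of the deeper column (depth z_c below the surface of column 1) and equate Σ ρ_i t_i down to z_c; mantle fills any gap and the z_c terms cancel.
Column 1: 3.32×0.927 + 13.6×2.81 + 12.2×2.94 + (z_c − 29.12)×3.26
Column 2: 2.65×0 + x×2.83 + 8.33×3.04 + (z_c − 2.65 − 8.33 − x)×3.26
The z_c×3.26 term appears on both sides and cancels. Collect the known terms of each column as K = Σ(ρt)_known − 3.26 × (depth of known layers): K_1 = 77.16164 − 3.26×29.12 = −17.76956; K_2 = 25.3232 − 3.26×(2.65 + 8.33) = −10.4716.
Balance: K_1 = K_2 − x×(3.26 − 2.83), so x = (K_2 − K_1)/(3.26 − 2.83) = 7.29796/0.43 = 17 km.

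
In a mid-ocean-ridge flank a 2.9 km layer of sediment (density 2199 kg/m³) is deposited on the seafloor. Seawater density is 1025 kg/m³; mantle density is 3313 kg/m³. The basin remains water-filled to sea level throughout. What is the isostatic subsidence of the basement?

1.49 km

Submarine loading: the sediment displaces seawater, and the subsidence is in turn flooded, so s (ρ_m − ρ_w) = t (ρ_sed − ρ_w).
s = 2.9 km × (2199 − 1025) / (3313 − 1025) = 1.49 km.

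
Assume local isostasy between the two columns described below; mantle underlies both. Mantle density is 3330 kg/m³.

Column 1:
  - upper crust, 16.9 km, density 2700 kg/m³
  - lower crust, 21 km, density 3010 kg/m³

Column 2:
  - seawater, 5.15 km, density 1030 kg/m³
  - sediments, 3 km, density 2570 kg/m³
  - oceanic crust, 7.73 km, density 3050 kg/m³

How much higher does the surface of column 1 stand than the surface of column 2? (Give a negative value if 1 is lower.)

0.324 km

For any compensation level in the mantle, the mantle terms cancel and isostasy reduces to e = (Σt_1 − Σt_2) − (Σ(ρt)_1 − Σ(ρt)_2) / ρ_m.
Σt_1 = 37.9 km; Σt_2 = 15.88 km; Σ(ρt)_1 = 108840; Σ(ρt)_2 = 36591 (in km·kg/m³).
e = (37.9 − 15.88) − (108840 − 36591) / 3330 = 0.324 km.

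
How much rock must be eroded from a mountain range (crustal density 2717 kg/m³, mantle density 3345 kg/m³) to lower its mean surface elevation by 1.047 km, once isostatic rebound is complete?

Net drop Δ = e − u = e − e ρ_c/ρ_m = e (ρ_m − ρ_c)/ρ_m.
e = Δ ρ_m/(ρ_m − ρ_c) = 1.047 km × 3345/628 = 5.58 km.

5.58 km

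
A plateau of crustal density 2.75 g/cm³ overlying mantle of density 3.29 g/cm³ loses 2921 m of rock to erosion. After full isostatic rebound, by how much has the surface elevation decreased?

Rebound u = e ρ_c/ρ_m = 2921 m × 2.75/3.29 = 2442 m.
Net surface drop = e − u = 2921 m − 2442 m = e (ρ_m − ρ_c)/ρ_m = 479 m.

479 m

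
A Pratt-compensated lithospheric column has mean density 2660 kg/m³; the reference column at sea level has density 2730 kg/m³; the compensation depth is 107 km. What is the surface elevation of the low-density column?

2.82 km

ρ_ref D = ρ (D + h) → h = D (ρ_ref − ρ)/ρ.
h = 107 km × (2730 − 2660)/2660 = 2.82 km.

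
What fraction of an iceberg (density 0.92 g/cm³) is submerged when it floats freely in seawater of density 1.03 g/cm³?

0.893

Submerged fraction = ρ_obj/ρ_fluid = 0.92/1.03 = 0.893.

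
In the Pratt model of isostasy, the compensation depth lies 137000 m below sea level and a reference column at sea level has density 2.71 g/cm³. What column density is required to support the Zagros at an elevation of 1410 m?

Pratt balance: ρ_ref D = ρ (D + h).
ρ = ρ_ref D/(D + h) = 2.71 × 137000 m/(137000 m + 1410 m) = 2.68 g/cm³.

2.68 g/cm³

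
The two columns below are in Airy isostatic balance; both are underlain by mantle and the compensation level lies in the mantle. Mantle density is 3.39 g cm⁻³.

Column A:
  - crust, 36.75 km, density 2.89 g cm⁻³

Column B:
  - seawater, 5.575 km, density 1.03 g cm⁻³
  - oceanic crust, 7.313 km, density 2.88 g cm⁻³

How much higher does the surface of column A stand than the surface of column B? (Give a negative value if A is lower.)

For any compensation level in the mantle, the mantle terms cancel and isostasy reduces to e = (Σt_A − Σt_B) − (Σ(ρt)_A − Σ(ρt)_B) / ρ_m.
Σt_A = 36.75 km; Σt_B = 12.888 km; Σ(ρt)_A = 106.2075; Σ(ρt)_B = 26.80369 (in km·g cm⁻³).
e = (36.75 − 12.888) − (106.2075 − 26.80369) / 3.39 = 0.439 km.

0.439 km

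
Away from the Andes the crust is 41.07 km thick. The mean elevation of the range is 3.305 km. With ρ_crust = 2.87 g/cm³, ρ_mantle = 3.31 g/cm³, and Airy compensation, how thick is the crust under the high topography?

Root depth r = h ρ_c / (ρ_m − ρ_c) = 3.305 km × 2.87 / 0.44 = 21.56 km.
Total thickness = T + h + r = 41.07 km + 3.305 km + 21.56 km = 65.9 km.

65.9 km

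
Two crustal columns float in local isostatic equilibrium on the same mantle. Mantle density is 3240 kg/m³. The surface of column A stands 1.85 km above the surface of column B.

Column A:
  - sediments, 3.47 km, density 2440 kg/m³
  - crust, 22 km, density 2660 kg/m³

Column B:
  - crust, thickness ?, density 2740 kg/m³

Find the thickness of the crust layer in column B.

19.1 km

Take the compensation level at the base of the deeper column (depth z_c below the surface of column A) and equate Σ ρ_i t_i down to z_c; mantle fills any gap and the z_c terms cancel.
Column A: 3.47×2440 + 22×2660 + (z_c − 25.47)×3240
Column B: 1.85×0 + x×2740 + (z_c − 1.85 − 0 − x)×3240
The z_c×3240 term appears on both sides and cancels. Collect the known terms of each column as K = Σ(ρt)_known − 3240 × (depth of known layers): K_A = 66986.8 − 3240×25.47 = −15536; K_B = 0 − 3240×(1.85 + 0) = −5994.
Balance: K_A = K_B − x×(3240 − 2740), so x = (K_B − K_A)/(3240 − 2740) = 9542/500 = 19.1 km.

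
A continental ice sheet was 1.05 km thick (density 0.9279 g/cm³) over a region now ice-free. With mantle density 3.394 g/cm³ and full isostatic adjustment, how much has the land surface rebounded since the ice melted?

Removing the load lets mantle flow back in; uplift u satisfies ρ_ice t = ρ_m u.
u = t ρ_ice/ρ_m = 1.05 km × 0.9279/3.394 = 0.287 km.

0.287 km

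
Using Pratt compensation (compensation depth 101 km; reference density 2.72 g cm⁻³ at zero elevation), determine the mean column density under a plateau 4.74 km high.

Pratt balance: ρ_ref D = ρ (D + h).
ρ = ρ_ref D/(D + h) = 2.72 × 101 km/(101 km + 4.74 km) = 2.6 g cm⁻³.

2.6 g cm⁻³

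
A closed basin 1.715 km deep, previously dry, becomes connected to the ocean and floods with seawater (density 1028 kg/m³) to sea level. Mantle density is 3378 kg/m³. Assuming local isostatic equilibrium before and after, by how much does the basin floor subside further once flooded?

After flooding the water column is d + s deep. Its weight must equal the weight of mantle displaced by the extra subsidence s: (d + s) ρ_w = s ρ_m.
s = d ρ_w / (ρ_m − ρ_w) = 1.715 km × 1028/(3378 − 1028) = 0.75 km.

0.75 km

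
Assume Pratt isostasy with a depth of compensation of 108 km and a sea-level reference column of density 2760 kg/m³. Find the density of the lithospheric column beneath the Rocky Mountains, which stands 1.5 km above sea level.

Pratt balance: ρ_ref D = ρ (D + h).
ρ = ρ_ref D/(D + h) = 2760 × 108 km/(108 km + 1.5 km) = 2720 kg/m³.

2720 kg/m³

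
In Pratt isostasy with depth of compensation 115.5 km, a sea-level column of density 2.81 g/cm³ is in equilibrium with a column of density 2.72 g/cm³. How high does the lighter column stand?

3.82 km

ρ_ref D = ρ (D + h) → h = D (ρ_ref − ρ)/ρ.
h = 115.5 km × (2.81 − 2.72)/2.72 = 3.82 km.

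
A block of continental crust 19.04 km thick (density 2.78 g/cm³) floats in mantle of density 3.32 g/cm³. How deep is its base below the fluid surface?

15.9 km

Draft d = t ρ_obj/ρ_fluid = 19.04 km × 2.78/3.32 = 15.9 km.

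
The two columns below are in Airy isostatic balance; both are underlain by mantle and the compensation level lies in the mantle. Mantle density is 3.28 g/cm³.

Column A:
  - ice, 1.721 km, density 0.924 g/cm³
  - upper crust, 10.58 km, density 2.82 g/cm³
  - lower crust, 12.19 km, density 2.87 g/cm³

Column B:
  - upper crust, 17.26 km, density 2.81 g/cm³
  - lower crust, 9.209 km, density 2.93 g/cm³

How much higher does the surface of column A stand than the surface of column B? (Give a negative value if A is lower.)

0.788 km

For any compensation level in the mantle, the mantle terms cancel and isostasy reduces to e = (Σt_A − Σt_B) − (Σ(ρt)_A − Σ(ρt)_B) / ρ_m.
Σt_A = 24.491 km; Σt_B = 26.469 km; Σ(ρt)_A = 66.411104; Σ(ρt)_B = 75.48297 (in km·g/cm³).
e = (24.491 − 26.469) − (66.411104 − 75.48297) / 3.28 = 0.788 km.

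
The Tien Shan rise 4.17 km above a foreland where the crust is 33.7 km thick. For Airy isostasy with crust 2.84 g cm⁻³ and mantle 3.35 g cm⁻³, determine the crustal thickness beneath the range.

61.1 km

Root depth r = h ρ_c / (ρ_m − ρ_c) = 4.17 km × 2.84 / 0.51 = 23.22 km.
Total thickness = T + h + r = 33.7 km + 4.17 km + 23.22 km = 61.1 km.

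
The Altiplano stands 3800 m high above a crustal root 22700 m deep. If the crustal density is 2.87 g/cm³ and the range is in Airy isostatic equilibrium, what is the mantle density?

Airy balance: ρ_c h = (ρ_m − ρ_c) r → ρ_m = ρ_c (1 + h/r).
ρ_m = 2.87 × (1 + 3800 m/22700 m) = 3.35 g/cm³.

3.35 g/cm³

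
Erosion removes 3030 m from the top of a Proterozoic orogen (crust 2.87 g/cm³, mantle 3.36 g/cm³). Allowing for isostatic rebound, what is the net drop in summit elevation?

442 m

Rebound u = e ρ_c/ρ_m = 3030 m × 2.87/3.36 = 2588 m.
Net surface drop = e − u = 3030 m − 2588 m = e (ρ_m − ρ_c)/ρ_m = 442 m.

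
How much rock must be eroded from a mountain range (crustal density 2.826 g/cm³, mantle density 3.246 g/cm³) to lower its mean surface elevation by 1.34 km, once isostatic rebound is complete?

10.4 km

Net drop Δ = e − u = e − e ρ_c/ρ_m = e (ρ_m − ρ_c)/ρ_m.
e = Δ ρ_m/(ρ_m − ρ_c) = 1.34 km × 3.246/0.42 = 10.4 km.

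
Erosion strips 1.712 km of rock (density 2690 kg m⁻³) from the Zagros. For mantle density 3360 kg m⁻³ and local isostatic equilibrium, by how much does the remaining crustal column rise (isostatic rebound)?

1.37 km

Unloading: uplift u = e ρ_c/ρ_m = 1.712 km × 2690/3360 = 1.37 km.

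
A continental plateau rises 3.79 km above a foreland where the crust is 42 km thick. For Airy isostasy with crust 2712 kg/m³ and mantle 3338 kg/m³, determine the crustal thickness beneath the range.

62.2 km

Root depth r = h ρ_c / (ρ_m − ρ_c) = 3.79 km × 2712 / 626 = 16.42 km.
Total thickness = T + h + r = 42 km + 3.79 km + 16.42 km = 62.2 km.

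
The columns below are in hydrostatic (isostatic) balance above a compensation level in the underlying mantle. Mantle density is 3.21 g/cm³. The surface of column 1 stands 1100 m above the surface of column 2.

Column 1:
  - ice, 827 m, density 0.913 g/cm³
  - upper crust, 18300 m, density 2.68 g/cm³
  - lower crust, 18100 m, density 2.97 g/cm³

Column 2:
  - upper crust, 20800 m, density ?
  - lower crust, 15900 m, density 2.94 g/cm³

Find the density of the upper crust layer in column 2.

2.82 g/cm³

Take the compensation level at the base of the deeper column (depth z_c below the surface of column 1) and equate Σ ρ_i t_i down to z_c; mantle fills any gap and the z_c terms cancel.
Column 1: 827×0.913 + 18300×2.68 + 18100×2.97 + (z_c − 37227)×3.21
Column 2: 1100×0 + 20800×ρ + 15900×2.94 + (z_c − 1100 − 36700)×3.21
The z_c×3.21 term appears on both sides and cancels. Collect the known terms of each column as K = Σ(ρt)_known − 3.21 × (depth of known layers): K_1 = 103556.051 − 3.21×37227 = −15942.619; K_2 = 46746 − 3.21×(1100 + 36700) = −74592.
Balance: K_1 = K_2 + 20800×ρ, so ρ = (K_1 − K_2)/20800 = 58649.4/20800 = 2.82 g/cm³.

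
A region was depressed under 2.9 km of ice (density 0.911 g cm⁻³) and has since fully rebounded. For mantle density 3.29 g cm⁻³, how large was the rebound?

Removing the load lets mantle flow back in; uplift u satisfies ρ_ice t = ρ_m u.
u = t ρ_ice/ρ_m = 2.9 km × 0.911/3.29 = 0.803 km.

0.803 km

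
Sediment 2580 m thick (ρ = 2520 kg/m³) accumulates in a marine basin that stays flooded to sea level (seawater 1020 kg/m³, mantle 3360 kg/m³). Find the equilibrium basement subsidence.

1650 m

Submarine loading: the sediment displaces seawater, and the subsidence is in turn flooded, so s (ρ_m − ρ_w) = t (ρ_sed − ρ_w).
s = 2580 m × (2520 − 1020) / (3360 − 1020) = 1650 m.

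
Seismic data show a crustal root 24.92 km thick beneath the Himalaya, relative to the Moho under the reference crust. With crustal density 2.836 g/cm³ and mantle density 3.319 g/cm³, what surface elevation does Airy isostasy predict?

By Archimedes' principle applied to the lithosphere: ρ_c h = (ρ_m − ρ_c) r.
h = r (ρ_m − ρ_c) / ρ_c = 24.92 km × (3.319 − 2.836) / 2.836 = 4.24 km.

4.24 km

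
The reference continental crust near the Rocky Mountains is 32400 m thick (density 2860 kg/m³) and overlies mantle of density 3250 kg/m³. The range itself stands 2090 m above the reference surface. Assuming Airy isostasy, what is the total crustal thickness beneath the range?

49800 m

Root depth r = h ρ_c / (ρ_m − ρ_c) = 2090 m × 2860 / 390 = 15330 m.
Total thickness = T + h + r = 32400 m + 2090 m + 15330 m = 49800 m.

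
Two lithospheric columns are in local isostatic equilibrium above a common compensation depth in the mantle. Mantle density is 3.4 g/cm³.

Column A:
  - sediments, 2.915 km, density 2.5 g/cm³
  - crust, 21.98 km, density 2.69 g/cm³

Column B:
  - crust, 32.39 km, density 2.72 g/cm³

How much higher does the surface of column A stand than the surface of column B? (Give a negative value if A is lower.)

For any compensation level in the mantle, the mantle terms cancel and isostasy reduces to e = (Σt_A − Σt_B) − (Σ(ρt)_A − Σ(ρt)_B) / ρ_m.
Σt_A = 24.895 km; Σt_B = 32.39 km; Σ(ρt)_A = 66.4137; Σ(ρt)_B = 88.1008 (in km·g/cm³).
e = (24.895 − 32.39) − (66.4137 − 88.1008) / 3.4 = −1.12 km.

−1.12 km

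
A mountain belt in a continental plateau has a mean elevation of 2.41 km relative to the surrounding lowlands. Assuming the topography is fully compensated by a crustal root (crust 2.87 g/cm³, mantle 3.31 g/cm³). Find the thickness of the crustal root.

In Airy isostatic equilibrium: the weight of the topography is balanced by the buoyancy of the root, ρ_c h = (ρ_m − ρ_c) r.
r = h · ρ_c / (ρ_m − ρ_c) = 2.41 km × 2.87 / (3.31 − 2.87) = 15.7 km.

15.7 km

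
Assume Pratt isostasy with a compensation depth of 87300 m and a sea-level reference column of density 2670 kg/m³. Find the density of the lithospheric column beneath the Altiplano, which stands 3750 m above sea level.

Pratt balance: ρ_ref D = ρ (D + h).
ρ = ρ_ref D/(D + h) = 2670 × 87300 m/(87300 m + 3750 m) = 2560 kg/m³.

2560 kg/m³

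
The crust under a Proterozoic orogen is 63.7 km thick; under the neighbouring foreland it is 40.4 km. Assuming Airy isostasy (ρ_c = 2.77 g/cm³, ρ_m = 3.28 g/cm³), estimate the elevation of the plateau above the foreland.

Excess crust Δ = 63.7 km − 40.4 km = 23.3 km, split between elevation h and root r with h + r = Δ.
Airy balance ρ_c h = (ρ_m − ρ_c) r gives r = h ρ_c/(ρ_m − ρ_c), so h (1 + ρ_c/(ρ_m − ρ_c)) = Δ, i.e. h = Δ (ρ_m − ρ_c)/ρ_m.
h = 23.3 km × 0.51/3.28 = 3.62 km.

3.62 km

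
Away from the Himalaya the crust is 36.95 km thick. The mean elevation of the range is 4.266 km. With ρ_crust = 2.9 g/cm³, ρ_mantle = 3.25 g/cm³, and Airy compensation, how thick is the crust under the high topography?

76.6 km

Root depth r = h ρ_c / (ρ_m − ρ_c) = 4.266 km × 2.9 / 0.35 = 35.35 km.
Total thickness = T + h + r = 36.95 km + 4.266 km + 35.35 km = 76.6 km.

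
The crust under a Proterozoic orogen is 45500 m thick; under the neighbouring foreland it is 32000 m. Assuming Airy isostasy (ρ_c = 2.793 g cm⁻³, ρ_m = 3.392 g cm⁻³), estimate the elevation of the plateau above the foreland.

2380 m

Excess crust Δ = 45500 m − 32000 m = 13500 m, split between elevation h and root r with h + r = Δ.
Airy balance ρ_c h = (ρ_m − ρ_c) r gives r = h ρ_c/(ρ_m − ρ_c), so h (1 + ρ_c/(ρ_m − ρ_c)) = Δ, i.e. h = Δ (ρ_m − ρ_c)/ρ_m.
h = 13500 m × 0.599/3.392 = 2380 m.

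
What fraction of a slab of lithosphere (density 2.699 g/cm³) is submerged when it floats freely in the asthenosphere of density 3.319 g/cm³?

Submerged fraction = ρ_obj/ρ_fluid = 2.699/3.319 = 81.3%.

81.3%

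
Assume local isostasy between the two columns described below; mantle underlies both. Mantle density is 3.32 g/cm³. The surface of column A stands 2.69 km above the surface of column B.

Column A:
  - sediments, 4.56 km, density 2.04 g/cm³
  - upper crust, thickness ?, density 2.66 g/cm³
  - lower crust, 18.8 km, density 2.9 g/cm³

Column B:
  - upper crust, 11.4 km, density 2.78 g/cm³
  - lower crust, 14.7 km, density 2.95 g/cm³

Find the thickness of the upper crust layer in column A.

Take the compensation level at the base of the deeper column (depth z_c below the surface of column A) and equate Σ ρ_i t_i down to z_c; mantle fills any gap and the z_c terms cancel.
Column A: 4.56×2.04 + x×2.66 + 18.8×2.9 + (z_c − 23.36 − x)×3.32
Column B: 2.69×0 + 11.4×2.78 + 14.7×2.95 + (z_c − 2.69 − 26.1)×3.32
The z_c×3.32 term appears on both sides and cancels. Collect the known terms of each column as K = Σ(ρt)_known − 3.32 × (depth of known layers): K_A = 63.8224 − 3.32×23.36 = −13.7328; K_B = 75.057 − 3.32×(2.69 + 26.1) = −20.5258.
Balance: K_A − x×(3.32 − 2.66) = K_B, so x = (K_A − K_B)/(3.32 − 2.66) = 6.793/0.66 = 10.3 km.

10.3 km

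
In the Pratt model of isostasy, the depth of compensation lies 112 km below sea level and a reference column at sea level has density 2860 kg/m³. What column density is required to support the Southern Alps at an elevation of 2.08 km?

Pratt balance: ρ_ref D = ρ (D + h).
ρ = ρ_ref D/(D + h) = 2860 × 112 km/(112 km + 2.08 km) = 2810 kg/m³.

2810 kg/m³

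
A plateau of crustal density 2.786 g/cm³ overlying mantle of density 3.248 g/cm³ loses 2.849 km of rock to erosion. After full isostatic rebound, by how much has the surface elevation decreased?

0.405 km

Rebound u = e ρ_c/ρ_m = 2.849 km × 2.786/3.248 = 2.444 km.
Net surface drop = e − u = 2.849 km − 2.444 km = e (ρ_m − ρ_c)/ρ_m = 0.405 km.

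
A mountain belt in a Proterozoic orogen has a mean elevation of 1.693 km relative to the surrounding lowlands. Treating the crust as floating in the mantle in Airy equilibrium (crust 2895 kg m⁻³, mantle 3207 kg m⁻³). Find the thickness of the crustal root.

Balancing pressure at the compensation depth: the weight of the topography is balanced by the buoyancy of the root, ρ_c h = (ρ_m − ρ_c) r.
r = h · ρ_c / (ρ_m − ρ_c) = 1.693 km × 2895 / (3207 − 2895) = 15.7 km.

15.7 km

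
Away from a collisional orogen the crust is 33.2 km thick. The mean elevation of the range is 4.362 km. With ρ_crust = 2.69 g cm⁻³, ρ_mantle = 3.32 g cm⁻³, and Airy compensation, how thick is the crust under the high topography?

56.2 km

Root depth r = h ρ_c / (ρ_m − ρ_c) = 4.362 km × 2.69 / 0.63 = 18.63 km.
Total thickness = T + h + r = 33.2 km + 4.362 km + 18.63 km = 56.2 km.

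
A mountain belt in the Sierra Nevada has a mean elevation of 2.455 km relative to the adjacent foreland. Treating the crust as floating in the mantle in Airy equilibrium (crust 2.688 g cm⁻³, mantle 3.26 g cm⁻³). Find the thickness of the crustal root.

11.5 km

Isostatic balance requires: the weight of the topography is balanced by the buoyancy of the root, ρ_c h = (ρ_m − ρ_c) r.
r = h · ρ_c / (ρ_m − ρ_c) = 2.455 km × 2.688 / (3.26 − 2.688) = 11.5 km.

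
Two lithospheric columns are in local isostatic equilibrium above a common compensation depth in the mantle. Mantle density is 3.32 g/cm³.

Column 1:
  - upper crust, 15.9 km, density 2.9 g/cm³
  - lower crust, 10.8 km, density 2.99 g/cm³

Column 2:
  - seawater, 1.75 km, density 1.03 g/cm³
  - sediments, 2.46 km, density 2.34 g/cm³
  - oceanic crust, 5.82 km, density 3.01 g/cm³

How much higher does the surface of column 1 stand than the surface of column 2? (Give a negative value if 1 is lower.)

For any compensation level in the mantle, the mantle terms cancel and isostasy reduces to e = (Σt_1 − Σt_2) − (Σ(ρt)_1 − Σ(ρt)_2) / ρ_m.
Σt_1 = 26.7 km; Σt_2 = 10.03 km; Σ(ρt)_1 = 78.402; Σ(ρt)_2 = 25.0771 (in km·g/cm³).
e = (26.7 − 10.03) − (78.402 − 25.0771) / 3.32 = 0.608 km.

0.608 km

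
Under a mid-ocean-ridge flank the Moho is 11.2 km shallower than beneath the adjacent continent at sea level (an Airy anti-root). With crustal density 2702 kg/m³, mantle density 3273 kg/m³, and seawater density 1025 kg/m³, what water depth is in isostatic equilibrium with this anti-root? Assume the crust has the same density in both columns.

Replacing a thickness d of crust by seawater at the top must be balanced by replacing crust with mantle at the base: d (ρ_c − ρ_w) = a (ρ_m − ρ_c).
d = a (ρ_m − ρ_c)/(ρ_c − ρ_w) = 11.2 km × 571/1677 = 3.81 km.

3.81 km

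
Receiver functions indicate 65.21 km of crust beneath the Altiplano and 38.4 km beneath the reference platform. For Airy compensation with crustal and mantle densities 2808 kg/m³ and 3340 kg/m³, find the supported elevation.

Excess crust Δ = 65.21 km − 38.4 km = 26.81 km, split between elevation h and root r with h + r = Δ.
Airy balance ρ_c h = (ρ_m − ρ_c) r gives r = h ρ_c/(ρ_m − ρ_c), so h (1 + ρ_c/(ρ_m − ρ_c)) = Δ, i.e. h = Δ (ρ_m − ρ_c)/ρ_m.
h = 26.81 km × 532/3340 = 4.27 km.

4.27 km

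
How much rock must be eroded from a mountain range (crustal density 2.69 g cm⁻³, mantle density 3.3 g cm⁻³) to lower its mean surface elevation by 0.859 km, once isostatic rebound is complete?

Net drop Δ = e − u = e − e ρ_c/ρ_m = e (ρ_m − ρ_c)/ρ_m.
e = Δ ρ_m/(ρ_m − ρ_c) = 0.859 km × 3.3/0.61 = 4.65 km.

4.65 km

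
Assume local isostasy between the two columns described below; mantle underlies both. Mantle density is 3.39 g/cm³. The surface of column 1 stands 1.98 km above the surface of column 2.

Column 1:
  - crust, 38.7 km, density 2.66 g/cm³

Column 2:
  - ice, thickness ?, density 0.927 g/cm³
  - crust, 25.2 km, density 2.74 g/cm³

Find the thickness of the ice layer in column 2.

2.09 km

Take the compensation level at the base of the deeper column (depth z_c below the surface of column 1) and equate Σ ρ_i t_i down to z_c; mantle fills any gap and the z_c terms cancel.
Column 1: 38.7×2.66 + (z_c − 38.7)×3.39
Column 2: 1.98×0 + x×0.927 + 25.2×2.74 + (z_c − 1.98 − 25.2 − x)×3.39
The z_c×3.39 term appears on both sides and cancels. Collect the known terms of each column as K = Σ(ρt)_known − 3.39 × (depth of known layers): K_1 = 102.942 − 3.39×38.7 = −28.251; K_2 = 69.048 − 3.39×(1.98 + 25.2) = −23.0922.
Balance: K_1 = K_2 − x×(3.39 − 0.927), so x = (K_2 − K_1)/(3.39 − 0.927) = 5.1588/2.463 = 2.09 km.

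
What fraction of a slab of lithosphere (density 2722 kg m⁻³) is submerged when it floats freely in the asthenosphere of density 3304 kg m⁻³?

Submerged fraction = ρ_obj/ρ_fluid = 2722/3304 = 82.4%.

82.4%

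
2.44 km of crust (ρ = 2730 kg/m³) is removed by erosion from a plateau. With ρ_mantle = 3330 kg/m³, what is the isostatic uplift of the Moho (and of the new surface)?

Unloading: uplift u = e ρ_c/ρ_m = 2.44 km × 2730/3330 = 2 km.

2 km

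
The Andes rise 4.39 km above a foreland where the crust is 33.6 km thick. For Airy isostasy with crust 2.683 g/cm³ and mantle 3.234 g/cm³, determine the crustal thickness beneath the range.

59.4 km

Root depth r = h ρ_c / (ρ_m − ρ_c) = 4.39 km × 2.683 / 0.551 = 21.38 km.
Total thickness = T + h + r = 33.6 km + 4.39 km + 21.38 km = 59.4 km.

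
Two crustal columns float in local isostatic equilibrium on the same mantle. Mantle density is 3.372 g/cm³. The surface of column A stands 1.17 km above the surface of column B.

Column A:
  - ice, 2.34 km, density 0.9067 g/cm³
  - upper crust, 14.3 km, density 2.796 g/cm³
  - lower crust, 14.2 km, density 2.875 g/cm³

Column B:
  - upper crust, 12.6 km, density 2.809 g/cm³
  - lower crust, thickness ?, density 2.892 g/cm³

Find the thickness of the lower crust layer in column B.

Take the compensation level at the base of the deeper column (depth z_c below the surface of column A) and equate Σ ρ_i t_i down to z_c; mantle fills any gap and the z_c terms cancel.
Column A: 2.34×0.9067 + 14.3×2.796 + 14.2×2.875 + (z_c − 30.84)×3.372
Column B: 1.17×0 + 12.6×2.809 + x×2.892 + (z_c − 1.17 − 12.6 − x)×3.372
The z_c×3.372 term appears on both sides and cancels. Collect the known terms of each column as K = Σ(ρt)_known − 3.372 × (depth of known layers): K_A = 82.929478 − 3.372×30.84 = −21.063002; K_B = 35.3934 − 3.372×(1.17 + 12.6) = −11.03904.
Balance: K_A = K_B − x×(3.372 − 2.892), so x = (K_B − K_A)/(3.372 − 2.892) = 10.024/0.48 = 20.9 km.

20.9 km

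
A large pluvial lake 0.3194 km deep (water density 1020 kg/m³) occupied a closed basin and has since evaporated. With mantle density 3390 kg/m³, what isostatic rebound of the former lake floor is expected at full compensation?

u = d ρ_w/ρ_m = 0.3194 km × 1020/3390 = 0.0961 km.

0.0961 km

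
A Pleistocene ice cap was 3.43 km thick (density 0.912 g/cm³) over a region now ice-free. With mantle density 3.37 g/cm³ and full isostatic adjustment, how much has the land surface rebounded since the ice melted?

0.928 km

Removing the load lets mantle flow back in; uplift u satisfies ρ_ice t = ρ_m u.
u = t ρ_ice/ρ_m = 3.43 km × 0.912/3.37 = 0.928 km.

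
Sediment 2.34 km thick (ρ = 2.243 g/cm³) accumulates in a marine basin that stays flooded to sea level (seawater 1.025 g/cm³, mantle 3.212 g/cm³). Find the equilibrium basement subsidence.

1.3 km

Submarine loading: the sediment displaces seawater, and the subsidence is in turn flooded, so s (ρ_m − ρ_w) = t (ρ_sed − ρ_w).
s = 2.34 km × (2.243 − 1.025) / (3.212 − 1.025) = 1.3 km.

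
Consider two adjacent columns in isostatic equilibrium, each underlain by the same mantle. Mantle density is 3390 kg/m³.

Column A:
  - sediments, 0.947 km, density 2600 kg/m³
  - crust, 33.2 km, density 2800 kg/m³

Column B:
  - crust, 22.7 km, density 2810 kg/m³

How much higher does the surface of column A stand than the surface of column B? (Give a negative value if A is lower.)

2.12 km

For any compensation level in the mantle, the mantle terms cancel and isostasy reduces to e = (Σt_A − Σt_B) − (Σ(ρt)_A − Σ(ρt)_B) / ρ_m.
Σt_A = 34.147 km; Σt_B = 22.7 km; Σ(ρt)_A = 95422.2; Σ(ρt)_B = 63787 (in km·kg/m³).
e = (34.147 − 22.7) − (95422.2 − 63787) / 3390 = 2.12 km.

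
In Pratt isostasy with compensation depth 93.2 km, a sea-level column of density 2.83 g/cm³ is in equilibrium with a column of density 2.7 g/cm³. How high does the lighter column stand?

ρ_ref D = ρ (D + h) → h = D (ρ_ref − ρ)/ρ.
h = 93.2 km × (2.83 − 2.7)/2.7 = 4.49 km.

4.49 km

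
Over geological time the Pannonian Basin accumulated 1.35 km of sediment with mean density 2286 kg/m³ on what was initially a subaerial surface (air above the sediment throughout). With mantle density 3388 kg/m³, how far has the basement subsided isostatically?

0.911 km

Subaerial load: s = t ρ_sed / ρ_m = 1.35 km × 2286/3388 = 0.911 km.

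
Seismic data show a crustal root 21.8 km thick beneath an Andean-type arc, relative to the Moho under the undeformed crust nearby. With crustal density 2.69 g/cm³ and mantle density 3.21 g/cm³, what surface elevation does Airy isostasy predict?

For local isostatic compensation: ρ_c h = (ρ_m − ρ_c) r.
h = r (ρ_m − ρ_c) / ρ_c = 21.8 km × (3.21 − 2.69) / 2.69 = 4.21 km.

4.21 km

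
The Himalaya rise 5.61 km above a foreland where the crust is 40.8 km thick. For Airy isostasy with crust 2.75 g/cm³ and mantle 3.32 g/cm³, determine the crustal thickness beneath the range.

Root depth r = h ρ_c / (ρ_m − ρ_c) = 5.61 km × 2.75 / 0.57 = 27.07 km.
Total thickness = T + h + r = 40.8 km + 5.61 km + 27.07 km = 73.5 km.

73.5 km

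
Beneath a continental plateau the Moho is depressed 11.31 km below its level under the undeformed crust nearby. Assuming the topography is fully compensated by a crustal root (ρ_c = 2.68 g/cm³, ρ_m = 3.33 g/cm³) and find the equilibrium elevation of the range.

For local isostatic compensation: ρ_c h = (ρ_m − ρ_c) r.
h = r (ρ_m − ρ_c) / ρ_c = 11.31 km × (3.33 − 2.68) / 2.68 = 2.74 km.

2.74 km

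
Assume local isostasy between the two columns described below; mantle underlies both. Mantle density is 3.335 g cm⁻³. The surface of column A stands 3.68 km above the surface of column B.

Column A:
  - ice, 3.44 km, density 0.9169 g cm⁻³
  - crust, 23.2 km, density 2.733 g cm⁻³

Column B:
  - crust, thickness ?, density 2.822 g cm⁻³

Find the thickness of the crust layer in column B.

Take the compensation level at the base of the deeper column (depth z_c below the surface of column A) and equate Σ ρ_i t_i down to z_c; mantle fills any gap and the z_c terms cancel.
Column A: 3.44×0.9169 + 23.2×2.733 + (z_c − 26.64)×3.335
Column B: 3.68×0 + x×2.822 + (z_c − 3.68 − 0 − x)×3.335
The z_c×3.335 term appears on both sides and cancels. Collect the known terms of each column as K = Σ(ρt)_known − 3.335 × (depth of known layers): K_A = 66.559736 − 3.335×26.64 = −22.284664; K_B = 0 − 3.335×(3.68 + 0) = −12.2728.
Balance: K_A = K_B − x×(3.335 − 2.822), so x = (K_B − K_A)/(3.335 − 2.822) = 10.0119/0.513 = 19.5 km.

19.5 km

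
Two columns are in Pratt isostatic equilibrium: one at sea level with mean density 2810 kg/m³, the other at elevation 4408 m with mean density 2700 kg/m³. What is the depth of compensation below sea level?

108000 m

ρ_ref D = ρ (D + h) → D (ρ_ref − ρ) = ρ h.
D = ρ h/(ρ_ref − ρ) = 2700 × 4408 m/(2810 − 2700) = 108000 m.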